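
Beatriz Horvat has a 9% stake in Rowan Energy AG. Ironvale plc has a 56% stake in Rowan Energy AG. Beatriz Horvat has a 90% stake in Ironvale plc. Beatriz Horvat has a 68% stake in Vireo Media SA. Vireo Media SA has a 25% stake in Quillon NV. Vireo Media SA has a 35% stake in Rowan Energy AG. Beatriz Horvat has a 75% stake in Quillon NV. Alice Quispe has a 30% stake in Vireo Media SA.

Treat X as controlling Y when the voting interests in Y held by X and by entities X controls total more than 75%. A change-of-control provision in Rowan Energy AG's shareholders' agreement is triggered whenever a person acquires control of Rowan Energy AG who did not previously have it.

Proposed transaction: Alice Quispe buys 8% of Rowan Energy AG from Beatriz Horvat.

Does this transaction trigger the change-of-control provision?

The purchase adds only to Alice's holdings (Beatriz's stake shrinks), so Alice is the only person who could newly come to control Rowan.
Alice's largest direct stake is 30% in Vireo, which does not meet the threshold, so Alice controls no company.
Neither Alice nor any entity Alice controls holds any voting interest in Rowan.
So before the transaction, Alice does not control Rowan.
After the purchase, Alice holds 8% of Rowan directly, and Beatriz's stake falls to 1%.
After the transaction, Alice's side holds 8% of Rowan, not > 75%, so Alice still does not control Rowan.
No new person acquires control, so the clause is not triggered.

No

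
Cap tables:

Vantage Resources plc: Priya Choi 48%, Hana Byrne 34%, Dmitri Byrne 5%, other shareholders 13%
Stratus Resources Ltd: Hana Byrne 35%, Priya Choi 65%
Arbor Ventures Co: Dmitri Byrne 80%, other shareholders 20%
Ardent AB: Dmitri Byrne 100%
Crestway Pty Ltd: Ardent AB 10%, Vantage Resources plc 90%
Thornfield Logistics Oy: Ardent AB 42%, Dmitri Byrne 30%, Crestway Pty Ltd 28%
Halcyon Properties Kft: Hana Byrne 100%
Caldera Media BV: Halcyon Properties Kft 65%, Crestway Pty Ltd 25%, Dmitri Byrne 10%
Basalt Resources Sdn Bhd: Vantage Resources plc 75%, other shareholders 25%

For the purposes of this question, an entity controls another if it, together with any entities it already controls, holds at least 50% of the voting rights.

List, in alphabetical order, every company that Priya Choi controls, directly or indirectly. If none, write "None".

Stratus Resources Ltd

Priya holds 65% of Stratus, so Priya controls Stratus.
No other company's threshold is met.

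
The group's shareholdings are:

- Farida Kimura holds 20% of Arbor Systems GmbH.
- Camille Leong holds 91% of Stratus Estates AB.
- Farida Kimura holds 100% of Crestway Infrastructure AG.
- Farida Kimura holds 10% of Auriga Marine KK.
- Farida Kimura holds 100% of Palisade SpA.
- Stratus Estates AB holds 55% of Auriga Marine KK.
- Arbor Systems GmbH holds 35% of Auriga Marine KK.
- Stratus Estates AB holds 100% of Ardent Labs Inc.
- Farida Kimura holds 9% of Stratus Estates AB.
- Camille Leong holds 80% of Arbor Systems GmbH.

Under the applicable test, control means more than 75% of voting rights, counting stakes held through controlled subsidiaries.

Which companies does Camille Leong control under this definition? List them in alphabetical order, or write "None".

Arbor Systems GmbH, Ardent Labs Inc, Auriga Marine KK, Stratus Estates AB

Camille holds 91% of Stratus, so Camille controls Stratus.
Camille holds 80% of Arbor, so Camille controls Arbor.
Stratus and Arbor together hold 55% + 35% = 90% of Auriga, so Camille controls Auriga.
Stratus holds 100% of Ardent, so Camille controls Ardent.
No other company's threshold is met.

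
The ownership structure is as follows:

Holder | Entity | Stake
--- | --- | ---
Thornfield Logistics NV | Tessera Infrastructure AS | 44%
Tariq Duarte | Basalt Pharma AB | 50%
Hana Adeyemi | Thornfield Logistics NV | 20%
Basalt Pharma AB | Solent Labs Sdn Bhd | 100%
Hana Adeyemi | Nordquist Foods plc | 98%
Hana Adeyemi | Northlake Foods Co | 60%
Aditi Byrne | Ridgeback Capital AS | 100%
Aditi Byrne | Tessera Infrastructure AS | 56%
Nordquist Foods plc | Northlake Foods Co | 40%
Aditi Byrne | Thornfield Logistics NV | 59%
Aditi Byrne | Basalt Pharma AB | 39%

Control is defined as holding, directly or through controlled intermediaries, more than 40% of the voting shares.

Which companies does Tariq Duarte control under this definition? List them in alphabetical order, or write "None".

Tariq holds 50% of Basalt, so Tariq controls Basalt.
Basalt holds 100% of Solent, so Tariq controls Solent.
No other company's threshold is met.

Basalt Pharma AB, Solent Labs Sdn Bhd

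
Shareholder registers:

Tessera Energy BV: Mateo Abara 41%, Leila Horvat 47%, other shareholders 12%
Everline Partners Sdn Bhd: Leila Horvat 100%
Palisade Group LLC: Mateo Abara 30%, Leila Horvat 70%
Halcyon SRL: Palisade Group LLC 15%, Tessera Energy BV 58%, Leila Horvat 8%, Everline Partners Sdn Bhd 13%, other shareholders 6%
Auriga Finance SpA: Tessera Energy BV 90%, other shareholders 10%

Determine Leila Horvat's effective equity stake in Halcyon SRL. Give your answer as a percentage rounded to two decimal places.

58.76%

Leila reaches Halcyon along 4 paths.
Via Palisade: 70% × 15% = 10.5%.
Via Tessera: 47% × 58% = 27.26%.
Direct stake: 8% = 8%.
Via Everline: 100% × 13% = 13%.
Total: 10.5% + 27.26% + 8% + 13% = 58.76%.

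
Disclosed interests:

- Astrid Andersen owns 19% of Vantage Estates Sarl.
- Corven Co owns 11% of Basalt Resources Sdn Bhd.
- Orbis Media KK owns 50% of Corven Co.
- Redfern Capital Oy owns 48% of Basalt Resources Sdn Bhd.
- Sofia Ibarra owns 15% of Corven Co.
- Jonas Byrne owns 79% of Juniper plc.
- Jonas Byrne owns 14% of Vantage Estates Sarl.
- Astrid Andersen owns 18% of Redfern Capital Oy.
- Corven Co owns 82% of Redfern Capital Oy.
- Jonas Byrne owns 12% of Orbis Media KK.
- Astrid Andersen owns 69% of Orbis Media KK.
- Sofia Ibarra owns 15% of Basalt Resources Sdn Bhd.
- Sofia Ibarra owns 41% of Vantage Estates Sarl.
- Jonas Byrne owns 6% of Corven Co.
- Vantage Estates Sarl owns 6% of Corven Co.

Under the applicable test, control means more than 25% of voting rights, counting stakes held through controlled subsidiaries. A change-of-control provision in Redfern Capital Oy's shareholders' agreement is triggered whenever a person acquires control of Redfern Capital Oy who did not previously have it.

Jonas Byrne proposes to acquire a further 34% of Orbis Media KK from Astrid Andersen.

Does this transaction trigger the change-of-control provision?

Yes

The purchase adds only to Jonas's holdings (Astrid's stake shrinks), so Jonas is the only person who could newly come to control Redfern.
Jonas holds 79% of Juniper, so Jonas controls Juniper.
Neither Jonas nor any entity Jonas controls holds any voting interest in Redfern.
So before the transaction, Jonas does not control Redfern.
After the purchase, Jonas's direct stake in Orbis rises to 12% + 34% = 46%, and Astrid's stake falls to 35%.
Jonas holds 46% of Orbis, so Jonas controls Orbis.
Orbis and Jonas together hold 50% + 6% = 56% of Corven, so Jonas controls Corven.
Corven holds 82% of Redfern, so Jonas controls Redfern.
Jonas did not control Redfern before and does after, so the clause is triggered.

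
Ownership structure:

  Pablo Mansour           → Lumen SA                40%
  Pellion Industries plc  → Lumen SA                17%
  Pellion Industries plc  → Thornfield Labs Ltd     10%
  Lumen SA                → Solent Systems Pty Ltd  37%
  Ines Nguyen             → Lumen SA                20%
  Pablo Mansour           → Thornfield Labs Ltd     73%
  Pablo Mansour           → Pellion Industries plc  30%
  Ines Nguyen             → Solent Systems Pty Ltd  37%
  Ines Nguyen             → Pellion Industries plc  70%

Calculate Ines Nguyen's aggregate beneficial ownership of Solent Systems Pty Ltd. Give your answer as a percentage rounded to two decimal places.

48.80%

Ines reaches Solent along 3 paths.
Direct stake: 37% = 37%.
Via Pellion → Lumen: 70% × 17% × 37% = 4.403%.
Via Lumen: 20% × 37% = 7.4%.
Total: 37% + 4.403% + 7.4% = 48.803%.
Rounded: 48.80%.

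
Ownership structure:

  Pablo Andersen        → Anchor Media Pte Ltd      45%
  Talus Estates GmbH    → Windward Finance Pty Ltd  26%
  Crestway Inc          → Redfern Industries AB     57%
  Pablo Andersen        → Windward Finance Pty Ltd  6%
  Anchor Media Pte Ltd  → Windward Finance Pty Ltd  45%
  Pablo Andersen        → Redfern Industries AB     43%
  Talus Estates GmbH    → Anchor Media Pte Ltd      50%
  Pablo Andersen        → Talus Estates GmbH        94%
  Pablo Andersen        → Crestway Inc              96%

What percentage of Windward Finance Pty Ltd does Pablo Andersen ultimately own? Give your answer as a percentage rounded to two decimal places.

71.84%

Pablo reaches Windward along 4 paths.
Via Talus: 94% × 26% = 24.44%.
Direct stake: 6% = 6%.
Via Anchor: 45% × 45% = 20.25%.
Via Talus → Anchor: 94% × 50% × 45% = 21.15%.
Total: 24.44% + 6% + 20.25% + 21.15% = 71.84%.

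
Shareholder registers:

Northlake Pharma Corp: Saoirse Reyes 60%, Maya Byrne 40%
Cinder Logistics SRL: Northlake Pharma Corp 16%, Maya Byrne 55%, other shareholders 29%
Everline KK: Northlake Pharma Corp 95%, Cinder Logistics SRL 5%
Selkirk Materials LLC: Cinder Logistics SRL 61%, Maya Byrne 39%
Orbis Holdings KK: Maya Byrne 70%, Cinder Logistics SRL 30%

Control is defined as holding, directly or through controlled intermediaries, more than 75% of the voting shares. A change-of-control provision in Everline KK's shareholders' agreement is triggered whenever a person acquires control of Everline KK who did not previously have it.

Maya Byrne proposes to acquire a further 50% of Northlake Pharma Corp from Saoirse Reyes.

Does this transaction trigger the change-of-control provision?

The purchase adds only to Maya's holdings (Saoirse's stake shrinks), so Maya is the only person who could newly come to control Everline.
Maya's largest direct stake is 70% in Orbis, which does not meet the threshold, so Maya controls no company.
Neither Maya nor any entity Maya controls holds any voting interest in Everline.
So before the transaction, Maya does not control Everline.
After the purchase, Maya's direct stake in Northlake rises to 40% + 50% = 90%, and Saoirse's stake falls to 10%.
Maya holds 90% of Northlake, so Maya controls Northlake.
Northlake holds 95% of Everline, so Maya controls Everline.
Maya did not control Everline before and does after, so the clause is triggered.

Yes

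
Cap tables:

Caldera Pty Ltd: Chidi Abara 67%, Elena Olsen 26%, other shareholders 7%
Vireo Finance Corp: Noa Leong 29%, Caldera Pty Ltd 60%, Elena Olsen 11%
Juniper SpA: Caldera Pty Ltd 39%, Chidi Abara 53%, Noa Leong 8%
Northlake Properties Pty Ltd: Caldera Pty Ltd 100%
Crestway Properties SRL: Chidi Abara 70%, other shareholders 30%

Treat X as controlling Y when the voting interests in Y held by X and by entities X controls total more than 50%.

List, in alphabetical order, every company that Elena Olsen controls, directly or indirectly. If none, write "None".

Elena's largest direct stake is 26% in Caldera, which does not meet the threshold.

None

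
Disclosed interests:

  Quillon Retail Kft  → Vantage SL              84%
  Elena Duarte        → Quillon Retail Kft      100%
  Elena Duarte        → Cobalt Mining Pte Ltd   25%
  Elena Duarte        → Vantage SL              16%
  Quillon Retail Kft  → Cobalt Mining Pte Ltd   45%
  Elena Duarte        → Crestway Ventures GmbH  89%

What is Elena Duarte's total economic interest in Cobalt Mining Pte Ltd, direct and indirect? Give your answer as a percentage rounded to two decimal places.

70.00%

Elena reaches Cobalt along 2 paths.
Direct stake: 25% = 25%.
Via Quillon: 100% × 45% = 45%.
Total: 25% + 45% = 70%.
Rounded: 70.00%.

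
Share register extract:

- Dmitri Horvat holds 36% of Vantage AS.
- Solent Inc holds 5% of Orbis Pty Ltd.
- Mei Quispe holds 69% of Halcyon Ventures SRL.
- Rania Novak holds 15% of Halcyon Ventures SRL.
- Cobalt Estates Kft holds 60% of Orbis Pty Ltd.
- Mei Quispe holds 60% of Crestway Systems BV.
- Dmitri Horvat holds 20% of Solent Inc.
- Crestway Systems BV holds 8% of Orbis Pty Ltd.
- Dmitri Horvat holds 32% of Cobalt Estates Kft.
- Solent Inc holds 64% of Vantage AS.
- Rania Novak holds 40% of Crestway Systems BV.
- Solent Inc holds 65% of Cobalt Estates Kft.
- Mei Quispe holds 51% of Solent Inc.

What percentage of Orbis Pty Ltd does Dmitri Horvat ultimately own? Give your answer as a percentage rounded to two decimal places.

28.00%

Dmitri reaches Orbis along 3 paths.
Via Solent → Cobalt: 20% × 65% × 60% = 7.8%.
Via Cobalt: 32% × 60% = 19.2%.
Via Solent: 20% × 5% = 1%.
Total: 7.8% + 19.2% + 1% = 28%.
Rounded: 28.00%.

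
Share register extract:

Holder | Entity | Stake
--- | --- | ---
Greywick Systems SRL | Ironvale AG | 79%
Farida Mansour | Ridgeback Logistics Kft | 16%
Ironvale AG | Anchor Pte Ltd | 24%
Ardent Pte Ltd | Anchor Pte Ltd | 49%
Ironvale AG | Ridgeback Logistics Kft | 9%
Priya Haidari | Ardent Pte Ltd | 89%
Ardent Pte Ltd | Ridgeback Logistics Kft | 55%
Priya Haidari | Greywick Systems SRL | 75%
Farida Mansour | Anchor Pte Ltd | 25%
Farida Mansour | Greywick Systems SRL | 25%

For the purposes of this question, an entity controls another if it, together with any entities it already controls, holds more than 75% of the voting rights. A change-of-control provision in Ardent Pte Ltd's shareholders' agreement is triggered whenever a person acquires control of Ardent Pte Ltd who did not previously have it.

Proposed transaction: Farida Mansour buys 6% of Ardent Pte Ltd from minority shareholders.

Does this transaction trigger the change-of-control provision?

The purchase changes only Farida's holdings, so Farida is the only person who could newly come to control Ardent.
Farida's largest direct stake is 25% in Greywick, which does not meet the threshold, so Farida controls no company.
Neither Farida nor any entity Farida controls holds any voting interest in Ardent.
So before the transaction, Farida does not control Ardent.
After the purchase, Farida holds 6% of Ardent directly.
After the transaction, Farida's side holds 6% of Ardent, not > 75%, so Farida still does not control Ardent.
No new person acquires control, so the clause is not triggered.

No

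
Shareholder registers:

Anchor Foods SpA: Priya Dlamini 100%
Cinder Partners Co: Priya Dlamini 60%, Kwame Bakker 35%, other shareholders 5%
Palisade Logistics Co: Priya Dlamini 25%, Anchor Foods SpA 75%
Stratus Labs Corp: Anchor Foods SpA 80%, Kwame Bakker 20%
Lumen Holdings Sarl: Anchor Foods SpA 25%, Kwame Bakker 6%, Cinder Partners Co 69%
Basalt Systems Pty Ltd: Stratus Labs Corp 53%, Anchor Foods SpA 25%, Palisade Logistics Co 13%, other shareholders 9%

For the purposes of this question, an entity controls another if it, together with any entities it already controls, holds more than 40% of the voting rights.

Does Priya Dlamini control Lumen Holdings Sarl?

Yes

Priya holds 60% of Cinder, so Priya controls Cinder.
Priya holds 100% of Anchor, so Priya controls Anchor.
Anchor and Cinder together hold 25% + 69% = 94% of Lumen, so Priya controls Lumen.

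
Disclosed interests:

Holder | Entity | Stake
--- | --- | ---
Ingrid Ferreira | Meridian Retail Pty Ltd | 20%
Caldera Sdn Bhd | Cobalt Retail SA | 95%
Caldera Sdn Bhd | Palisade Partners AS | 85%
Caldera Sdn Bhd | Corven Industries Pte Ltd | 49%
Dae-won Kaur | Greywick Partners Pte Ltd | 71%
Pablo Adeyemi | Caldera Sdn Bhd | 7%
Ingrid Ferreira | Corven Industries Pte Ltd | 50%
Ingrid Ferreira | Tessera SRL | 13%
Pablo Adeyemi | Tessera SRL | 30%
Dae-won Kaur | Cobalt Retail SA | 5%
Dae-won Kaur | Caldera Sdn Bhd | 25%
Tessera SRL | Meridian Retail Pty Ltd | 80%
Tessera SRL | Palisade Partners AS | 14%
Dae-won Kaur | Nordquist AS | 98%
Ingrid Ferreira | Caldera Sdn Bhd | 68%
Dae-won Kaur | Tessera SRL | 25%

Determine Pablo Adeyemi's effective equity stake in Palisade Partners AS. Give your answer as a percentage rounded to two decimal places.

Pablo reaches Palisade along 2 paths.
Via Caldera: 7% × 85% = 5.95%.
Via Tessera: 30% × 14% = 4.2%.
Total: 5.95% + 4.2% = 10.15%.

10.15%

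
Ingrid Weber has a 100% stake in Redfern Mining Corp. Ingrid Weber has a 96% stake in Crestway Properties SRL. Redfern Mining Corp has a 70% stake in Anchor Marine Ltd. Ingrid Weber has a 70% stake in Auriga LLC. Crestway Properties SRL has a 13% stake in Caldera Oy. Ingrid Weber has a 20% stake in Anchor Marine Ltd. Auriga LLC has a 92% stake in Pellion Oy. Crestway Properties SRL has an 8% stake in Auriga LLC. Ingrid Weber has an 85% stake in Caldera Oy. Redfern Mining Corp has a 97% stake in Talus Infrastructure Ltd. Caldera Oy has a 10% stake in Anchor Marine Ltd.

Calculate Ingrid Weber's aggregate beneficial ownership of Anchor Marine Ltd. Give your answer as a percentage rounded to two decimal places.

99.75%

Ingrid reaches Anchor along 4 paths.
Direct stake: 20% = 20%.
Via Redfern: 100% × 70% = 70%.
Via Caldera: 85% × 10% = 8.5%.
Via Crestway → Caldera: 96% × 13% × 10% = 1.248%.
Total: 20% + 70% + 8.5% + 1.248% = 99.748%.
Rounded: 99.75%.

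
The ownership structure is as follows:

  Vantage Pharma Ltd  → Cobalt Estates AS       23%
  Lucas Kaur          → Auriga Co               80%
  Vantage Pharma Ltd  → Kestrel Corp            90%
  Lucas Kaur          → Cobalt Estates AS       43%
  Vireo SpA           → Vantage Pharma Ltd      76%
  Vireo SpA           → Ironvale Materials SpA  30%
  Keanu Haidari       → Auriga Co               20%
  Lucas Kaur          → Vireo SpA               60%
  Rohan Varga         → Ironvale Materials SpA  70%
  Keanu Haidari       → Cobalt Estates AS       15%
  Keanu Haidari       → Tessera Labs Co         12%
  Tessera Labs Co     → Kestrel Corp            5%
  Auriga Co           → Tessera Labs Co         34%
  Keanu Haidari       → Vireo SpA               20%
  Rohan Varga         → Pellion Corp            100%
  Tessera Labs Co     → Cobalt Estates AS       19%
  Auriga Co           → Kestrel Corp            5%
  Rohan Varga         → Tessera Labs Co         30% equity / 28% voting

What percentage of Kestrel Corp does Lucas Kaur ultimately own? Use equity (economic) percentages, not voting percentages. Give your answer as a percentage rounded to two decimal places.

46.40%

Lucas reaches Kestrel along 3 paths.
Via Vireo → Vantage: 60% × 76% × 90% = 41.04%.
Via Auriga: 80% × 5% = 4%.
Via Auriga → Tessera: 80% × 34% × 5% = 1.36%.
Total: 41.04% + 4% + 1.36% = 46.4%.
Rounded: 46.40%.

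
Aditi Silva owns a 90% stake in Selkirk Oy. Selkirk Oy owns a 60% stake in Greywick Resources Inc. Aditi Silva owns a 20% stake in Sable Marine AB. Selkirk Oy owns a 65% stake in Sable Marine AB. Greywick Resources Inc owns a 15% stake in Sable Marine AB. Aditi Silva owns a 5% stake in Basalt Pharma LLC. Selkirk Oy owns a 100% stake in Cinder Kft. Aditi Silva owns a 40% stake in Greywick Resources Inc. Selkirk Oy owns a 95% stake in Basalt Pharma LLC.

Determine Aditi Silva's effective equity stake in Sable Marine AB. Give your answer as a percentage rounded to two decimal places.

92.60%

Aditi reaches Sable along 4 paths.
Via Selkirk → Greywick: 90% × 60% × 15% = 8.1%.
Via Greywick: 40% × 15% = 6%.
Direct stake: 20% = 20%.
Via Selkirk: 90% × 65% = 58.5%.
Total: 8.1% + 6% + 20% + 58.5% = 92.6%.
Rounded: 92.60%.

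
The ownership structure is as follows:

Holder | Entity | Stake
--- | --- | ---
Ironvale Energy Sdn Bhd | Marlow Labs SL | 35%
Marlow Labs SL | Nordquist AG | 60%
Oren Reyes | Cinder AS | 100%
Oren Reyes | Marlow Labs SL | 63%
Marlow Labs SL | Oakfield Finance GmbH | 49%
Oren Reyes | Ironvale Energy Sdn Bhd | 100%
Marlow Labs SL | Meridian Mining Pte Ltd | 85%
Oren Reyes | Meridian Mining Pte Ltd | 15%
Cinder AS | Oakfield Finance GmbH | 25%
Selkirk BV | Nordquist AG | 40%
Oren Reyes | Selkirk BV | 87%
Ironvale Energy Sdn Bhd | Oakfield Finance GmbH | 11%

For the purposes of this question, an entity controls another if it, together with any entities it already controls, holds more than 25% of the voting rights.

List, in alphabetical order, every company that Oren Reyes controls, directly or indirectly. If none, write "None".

Oren holds 100% of Cinder, so Oren controls Cinder.
Oren holds 100% of Ironvale, so Oren controls Ironvale.
Oren and Ironvale together hold 63% + 35% = 98% of Marlow, so Oren controls Marlow.
Oren holds 87% of Selkirk, so Oren controls Selkirk.
Oren and Marlow together hold 15% + 85% = 100% of Meridian, so Oren controls Meridian.
Marlow and Selkirk together hold 60% + 40% = 100% of Nordquist, so Oren controls Nordquist.
Cinder and Marlow and Ironvale together hold 25% + 49% + 11% = 85% of Oakfield, so Oren controls Oakfield.

Cinder AS, Ironvale Energy Sdn Bhd, Marlow Labs SL, Meridian Mining Pte Ltd, Nordquist AG, Oakfield Finance GmbH, Selkirk BV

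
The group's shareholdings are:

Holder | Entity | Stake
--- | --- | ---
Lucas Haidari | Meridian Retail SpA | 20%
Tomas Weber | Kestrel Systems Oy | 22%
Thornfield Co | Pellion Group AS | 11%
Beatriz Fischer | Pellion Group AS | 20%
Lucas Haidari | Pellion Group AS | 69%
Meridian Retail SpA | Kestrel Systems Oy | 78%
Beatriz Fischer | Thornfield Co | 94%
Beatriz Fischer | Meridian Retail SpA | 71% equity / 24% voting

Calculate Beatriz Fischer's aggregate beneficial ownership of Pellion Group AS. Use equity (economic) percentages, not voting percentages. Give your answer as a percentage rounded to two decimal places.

Beatriz reaches Pellion along 2 paths.
Direct stake: 20% = 20%.
Via Thornfield: 94% × 11% = 10.34%.
Total: 20% + 10.34% = 30.34%.

30.34%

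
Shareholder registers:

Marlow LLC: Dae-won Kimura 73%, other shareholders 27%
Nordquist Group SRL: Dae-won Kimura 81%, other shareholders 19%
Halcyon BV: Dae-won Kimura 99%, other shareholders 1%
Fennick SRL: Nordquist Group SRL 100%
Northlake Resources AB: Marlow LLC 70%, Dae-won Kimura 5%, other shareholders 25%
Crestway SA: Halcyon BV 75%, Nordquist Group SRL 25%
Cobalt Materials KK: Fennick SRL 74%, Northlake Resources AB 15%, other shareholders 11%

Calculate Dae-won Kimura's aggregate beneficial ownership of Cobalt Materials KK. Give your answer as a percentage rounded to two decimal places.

Dae-won reaches Cobalt along 3 paths.
Via Nordquist → Fennick: 81% × 100% × 74% = 59.94%.
Via Marlow → Northlake: 73% × 70% × 15% = 7.665%.
Via Northlake: 5% × 15% = 0.75%.
Total: 59.94% + 7.665% + 0.75% = 68.355%.
Rounded: 68.36%.

68.36%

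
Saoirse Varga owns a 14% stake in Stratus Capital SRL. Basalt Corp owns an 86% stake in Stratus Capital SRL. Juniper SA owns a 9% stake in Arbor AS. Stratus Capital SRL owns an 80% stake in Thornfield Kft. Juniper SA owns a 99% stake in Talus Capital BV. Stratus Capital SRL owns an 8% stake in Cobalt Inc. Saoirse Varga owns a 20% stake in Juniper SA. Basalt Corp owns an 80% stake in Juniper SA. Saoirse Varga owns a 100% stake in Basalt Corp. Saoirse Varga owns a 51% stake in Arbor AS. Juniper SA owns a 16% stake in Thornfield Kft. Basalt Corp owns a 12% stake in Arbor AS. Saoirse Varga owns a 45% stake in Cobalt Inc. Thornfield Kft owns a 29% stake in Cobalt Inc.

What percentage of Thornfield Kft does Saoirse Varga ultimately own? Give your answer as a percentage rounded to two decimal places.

96.00%

Saoirse reaches Thornfield along 4 paths.
Via Stratus: 14% × 80% = 11.2%.
Via Basalt → Stratus: 100% × 86% × 80% = 68.8%.
Via Juniper: 20% × 16% = 3.2%.
Via Basalt → Juniper: 100% × 80% × 16% = 12.8%.
Total: 11.2% + 68.8% + 3.2% + 12.8% = 96%.
Rounded: 96.00%.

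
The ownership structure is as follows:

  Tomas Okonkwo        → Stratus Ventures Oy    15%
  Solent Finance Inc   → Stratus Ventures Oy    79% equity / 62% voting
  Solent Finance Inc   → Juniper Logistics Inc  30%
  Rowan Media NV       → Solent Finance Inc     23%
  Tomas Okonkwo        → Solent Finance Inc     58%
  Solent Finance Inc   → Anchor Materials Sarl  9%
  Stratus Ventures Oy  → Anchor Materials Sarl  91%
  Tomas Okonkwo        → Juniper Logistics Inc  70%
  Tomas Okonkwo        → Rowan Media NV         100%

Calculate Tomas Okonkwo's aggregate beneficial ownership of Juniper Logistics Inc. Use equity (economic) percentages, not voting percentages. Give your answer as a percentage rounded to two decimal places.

Tomas reaches Juniper along 3 paths.
Direct stake: 70% = 70%.
Via Rowan → Solent: 100% × 23% × 30% = 6.9%.
Via Solent: 58% × 30% = 17.4%.
Total: 70% + 6.9% + 17.4% = 94.3%.
Rounded: 94.30%.

94.30%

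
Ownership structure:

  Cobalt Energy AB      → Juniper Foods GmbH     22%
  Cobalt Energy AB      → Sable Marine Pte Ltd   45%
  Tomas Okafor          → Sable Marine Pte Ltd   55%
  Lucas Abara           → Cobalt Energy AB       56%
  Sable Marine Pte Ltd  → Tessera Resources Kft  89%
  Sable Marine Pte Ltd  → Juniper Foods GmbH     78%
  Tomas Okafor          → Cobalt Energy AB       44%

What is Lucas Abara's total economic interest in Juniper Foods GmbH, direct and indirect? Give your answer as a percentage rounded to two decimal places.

Lucas reaches Juniper along 2 paths.
Via Cobalt: 56% × 22% = 12.32%.
Via Cobalt → Sable: 56% × 45% × 78% = 19.656%.
Total: 12.32% + 19.656% = 31.976%.
Rounded: 31.98%.

31.98%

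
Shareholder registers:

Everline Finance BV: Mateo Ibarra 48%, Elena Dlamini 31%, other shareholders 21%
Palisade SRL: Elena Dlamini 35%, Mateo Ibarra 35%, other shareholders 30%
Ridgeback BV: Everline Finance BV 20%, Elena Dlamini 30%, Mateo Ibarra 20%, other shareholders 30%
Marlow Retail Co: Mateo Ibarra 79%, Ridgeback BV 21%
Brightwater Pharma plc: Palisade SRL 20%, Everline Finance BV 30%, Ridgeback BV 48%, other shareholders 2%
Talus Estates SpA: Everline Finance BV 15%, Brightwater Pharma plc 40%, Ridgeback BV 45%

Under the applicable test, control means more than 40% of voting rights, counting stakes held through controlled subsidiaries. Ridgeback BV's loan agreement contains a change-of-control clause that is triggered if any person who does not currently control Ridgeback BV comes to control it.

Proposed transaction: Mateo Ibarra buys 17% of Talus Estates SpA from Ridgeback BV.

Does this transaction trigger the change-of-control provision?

The purchase adds only to Mateo's holdings (Ridgeback's stake shrinks), so Mateo is the only person who could newly come to control Ridgeback.
Mateo holds 48% of Everline, so Mateo controls Everline.
Mateo holds 79% of Marlow, so Mateo controls Marlow.
In Ridgeback, Mateo's side holds only 20% + 20% = 40%, not > 40%.
So before the transaction, Mateo does not control Ridgeback.
After the purchase, Mateo holds 17% of Talus directly, and Ridgeback's stake falls to 28%.
Mateo's side now holds 15% + 17% = 32% of Talus, not > 40%, so Mateo still does not control Talus.
After the transaction, Mateo's side holds 20% + 20% = 40% of Ridgeback, not > 40%, so Mateo still does not control Ridgeback.
No new person acquires control, so the clause is not triggered.

No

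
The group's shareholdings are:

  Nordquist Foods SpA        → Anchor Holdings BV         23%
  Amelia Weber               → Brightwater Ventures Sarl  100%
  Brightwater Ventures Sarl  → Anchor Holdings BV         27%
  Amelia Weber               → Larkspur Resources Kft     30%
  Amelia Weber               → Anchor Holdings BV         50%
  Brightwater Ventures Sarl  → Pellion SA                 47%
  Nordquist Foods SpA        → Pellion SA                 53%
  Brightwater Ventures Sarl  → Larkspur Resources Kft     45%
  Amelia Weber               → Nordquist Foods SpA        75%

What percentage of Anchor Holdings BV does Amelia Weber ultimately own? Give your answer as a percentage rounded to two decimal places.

Amelia reaches Anchor along 3 paths.
Via Nordquist: 75% × 23% = 17.25%.
Via Brightwater: 100% × 27% = 27%.
Direct stake: 50% = 50%.
Total: 17.25% + 27% + 50% = 94.25%.

94.25%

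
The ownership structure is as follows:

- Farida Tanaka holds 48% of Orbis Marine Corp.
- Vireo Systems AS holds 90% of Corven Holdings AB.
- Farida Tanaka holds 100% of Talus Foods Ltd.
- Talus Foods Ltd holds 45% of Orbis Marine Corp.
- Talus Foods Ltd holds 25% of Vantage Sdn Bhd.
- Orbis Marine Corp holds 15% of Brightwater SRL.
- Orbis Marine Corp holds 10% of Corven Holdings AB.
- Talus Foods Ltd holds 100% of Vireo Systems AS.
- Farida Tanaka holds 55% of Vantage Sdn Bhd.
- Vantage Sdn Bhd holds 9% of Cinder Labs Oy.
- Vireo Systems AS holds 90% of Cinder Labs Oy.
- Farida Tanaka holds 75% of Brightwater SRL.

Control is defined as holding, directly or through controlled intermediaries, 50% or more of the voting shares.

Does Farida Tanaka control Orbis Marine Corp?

Farida holds 100% of Talus, so Farida controls Talus.
Talus and Farida together hold 45% + 48% = 93% of Orbis, so Farida controls Orbis.

Yes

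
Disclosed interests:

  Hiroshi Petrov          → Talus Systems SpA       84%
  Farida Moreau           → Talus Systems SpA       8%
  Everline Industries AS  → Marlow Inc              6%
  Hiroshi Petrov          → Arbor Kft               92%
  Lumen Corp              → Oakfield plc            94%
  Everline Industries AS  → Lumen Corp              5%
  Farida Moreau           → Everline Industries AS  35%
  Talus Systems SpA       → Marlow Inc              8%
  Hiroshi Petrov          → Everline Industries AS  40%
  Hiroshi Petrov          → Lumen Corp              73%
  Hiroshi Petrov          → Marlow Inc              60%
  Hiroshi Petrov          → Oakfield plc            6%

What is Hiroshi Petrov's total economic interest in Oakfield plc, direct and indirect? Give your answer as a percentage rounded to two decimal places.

76.50%

Hiroshi reaches Oakfield along 3 paths.
Via Lumen: 73% × 94% = 68.62%.
Via Everline → Lumen: 40% × 5% × 94% = 1.88%.
Direct stake: 6% = 6%.
Total: 68.62% + 1.88% + 6% = 76.5%.
Rounded: 76.50%.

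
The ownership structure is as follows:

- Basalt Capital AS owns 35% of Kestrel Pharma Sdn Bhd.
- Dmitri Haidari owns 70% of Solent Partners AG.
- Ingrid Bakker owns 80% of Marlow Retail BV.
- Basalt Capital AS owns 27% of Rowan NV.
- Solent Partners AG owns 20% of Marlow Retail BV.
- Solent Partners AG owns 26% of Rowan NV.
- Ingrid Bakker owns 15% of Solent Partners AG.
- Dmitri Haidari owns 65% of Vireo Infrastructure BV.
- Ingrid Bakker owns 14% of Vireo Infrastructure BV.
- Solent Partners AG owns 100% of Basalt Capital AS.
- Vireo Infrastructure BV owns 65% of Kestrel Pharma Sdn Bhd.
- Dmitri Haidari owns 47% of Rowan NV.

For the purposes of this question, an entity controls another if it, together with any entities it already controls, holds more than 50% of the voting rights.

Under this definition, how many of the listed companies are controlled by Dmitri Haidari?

Dmitri holds 65% of Vireo, so Dmitri controls Vireo.
Dmitri holds 70% of Solent, so Dmitri controls Solent.
Solent holds 100% of Basalt, so Dmitri controls Basalt.
Vireo and Basalt together hold 65% + 35% = 100% of Kestrel, so Dmitri controls Kestrel.
Solent and Basalt and Dmitri together hold 26% + 27% + 47% = 100% of Rowan, so Dmitri controls Rowan.
No other company's threshold is met.
Dmitri controls 5 companies.

5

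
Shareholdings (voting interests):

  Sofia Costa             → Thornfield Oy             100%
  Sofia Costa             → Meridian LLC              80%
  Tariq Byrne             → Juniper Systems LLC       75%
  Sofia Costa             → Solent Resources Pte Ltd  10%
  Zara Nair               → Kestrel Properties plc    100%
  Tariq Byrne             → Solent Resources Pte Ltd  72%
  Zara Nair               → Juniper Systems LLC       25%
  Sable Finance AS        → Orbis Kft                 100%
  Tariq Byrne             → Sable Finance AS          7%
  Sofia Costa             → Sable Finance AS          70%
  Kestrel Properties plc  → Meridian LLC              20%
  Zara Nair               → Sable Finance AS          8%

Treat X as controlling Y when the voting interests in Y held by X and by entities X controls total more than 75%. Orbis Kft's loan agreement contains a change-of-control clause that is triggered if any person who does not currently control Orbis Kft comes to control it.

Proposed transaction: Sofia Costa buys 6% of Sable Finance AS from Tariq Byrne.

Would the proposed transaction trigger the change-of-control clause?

Yes

The purchase adds only to Sofia's holdings (Tariq's stake shrinks), so Sofia is the only person who could newly come to control Orbis.
Sofia holds 100% of Thornfield, so Sofia controls Thornfield.
Sofia holds 80% of Meridian, so Sofia controls Meridian.
Neither Sofia nor any entity Sofia controls holds any voting interest in Orbis.
So before the transaction, Sofia does not control Orbis.
After the purchase, Sofia's direct stake in Sable rises to 70% + 6% = 76%, and Tariq's stake falls to 1%.
Sofia holds 76% of Sable, so Sofia controls Sable.
Sable holds 100% of Orbis, so Sofia controls Orbis.
Sofia did not control Orbis before and does after, so the clause is triggered.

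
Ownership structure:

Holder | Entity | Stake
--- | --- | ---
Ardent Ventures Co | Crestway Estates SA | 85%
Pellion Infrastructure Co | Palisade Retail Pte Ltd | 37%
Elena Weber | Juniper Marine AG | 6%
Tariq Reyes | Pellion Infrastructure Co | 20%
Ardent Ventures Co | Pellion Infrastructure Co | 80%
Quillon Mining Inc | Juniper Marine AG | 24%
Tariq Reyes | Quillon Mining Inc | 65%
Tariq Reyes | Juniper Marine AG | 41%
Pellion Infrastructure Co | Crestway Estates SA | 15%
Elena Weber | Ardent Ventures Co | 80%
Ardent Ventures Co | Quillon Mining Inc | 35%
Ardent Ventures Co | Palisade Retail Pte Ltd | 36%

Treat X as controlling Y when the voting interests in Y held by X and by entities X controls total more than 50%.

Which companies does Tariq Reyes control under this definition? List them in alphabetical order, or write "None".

Juniper Marine AG, Quillon Mining Inc

Tariq holds 65% of Quillon, so Tariq controls Quillon.
Tariq and Quillon together hold 41% + 24% = 65% of Juniper, so Tariq controls Juniper.
No other company's threshold is met.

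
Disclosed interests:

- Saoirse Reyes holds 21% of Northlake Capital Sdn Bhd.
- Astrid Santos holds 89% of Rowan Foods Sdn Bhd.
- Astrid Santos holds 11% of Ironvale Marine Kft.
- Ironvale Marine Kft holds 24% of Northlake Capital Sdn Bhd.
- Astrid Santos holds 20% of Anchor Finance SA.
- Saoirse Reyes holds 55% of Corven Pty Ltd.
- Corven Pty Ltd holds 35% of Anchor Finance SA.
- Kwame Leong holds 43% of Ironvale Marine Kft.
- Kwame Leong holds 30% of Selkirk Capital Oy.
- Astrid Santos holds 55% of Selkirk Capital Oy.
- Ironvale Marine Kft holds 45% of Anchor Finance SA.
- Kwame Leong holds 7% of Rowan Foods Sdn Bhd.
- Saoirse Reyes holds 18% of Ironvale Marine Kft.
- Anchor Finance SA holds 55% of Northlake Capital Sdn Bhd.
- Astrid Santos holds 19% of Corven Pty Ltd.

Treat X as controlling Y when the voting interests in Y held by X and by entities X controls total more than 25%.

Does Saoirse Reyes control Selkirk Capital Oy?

Saoirse holds 55% of Corven, so Saoirse controls Corven.
Corven holds 35% of Anchor, so Saoirse controls Anchor.
Anchor and Saoirse together hold 55% + 21% = 76% of Northlake, so Saoirse controls Northlake.
Neither Saoirse nor any entity Saoirse controls holds any voting interest in Selkirk.
So Saoirse does not control Selkirk.

No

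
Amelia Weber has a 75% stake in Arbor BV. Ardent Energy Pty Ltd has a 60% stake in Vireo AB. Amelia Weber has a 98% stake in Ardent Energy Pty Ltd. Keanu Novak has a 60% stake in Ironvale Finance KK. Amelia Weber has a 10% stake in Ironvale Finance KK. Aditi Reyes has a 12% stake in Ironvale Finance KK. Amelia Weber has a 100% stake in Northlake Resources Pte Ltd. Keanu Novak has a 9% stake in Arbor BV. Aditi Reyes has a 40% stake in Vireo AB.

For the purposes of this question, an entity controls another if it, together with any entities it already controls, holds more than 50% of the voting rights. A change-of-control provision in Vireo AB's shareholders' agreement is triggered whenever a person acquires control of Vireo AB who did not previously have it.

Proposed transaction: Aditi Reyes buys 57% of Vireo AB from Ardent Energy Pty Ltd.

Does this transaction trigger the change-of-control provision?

The purchase adds only to Aditi's holdings (Ardent's stake shrinks), so Aditi is the only person who could newly come to control Vireo.
Aditi's largest direct stake is 40% in Vireo, which does not meet the threshold, so Aditi controls no company.
In Vireo, Aditi's side holds only 40%, not > 50%.
So before the transaction, Aditi does not control Vireo.
After the purchase, Aditi's direct stake in Vireo rises to 40% + 57% = 97%, and Ardent's stake falls to 3%.
Aditi holds 97% of Vireo, so Aditi controls Vireo.
Aditi did not control Vireo before and does after, so the clause is triggered.

Yes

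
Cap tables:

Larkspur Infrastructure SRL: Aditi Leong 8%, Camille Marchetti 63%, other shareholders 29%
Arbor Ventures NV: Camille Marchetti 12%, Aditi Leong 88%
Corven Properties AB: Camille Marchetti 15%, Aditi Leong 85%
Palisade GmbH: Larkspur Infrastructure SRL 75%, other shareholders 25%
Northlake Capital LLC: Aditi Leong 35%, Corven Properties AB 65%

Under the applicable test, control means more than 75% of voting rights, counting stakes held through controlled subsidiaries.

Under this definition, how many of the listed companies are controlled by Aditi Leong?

Aditi holds 88% of Arbor, so Aditi controls Arbor.
Aditi holds 85% of Corven, so Aditi controls Corven.
Aditi and Corven together hold 35% + 65% = 100% of Northlake, so Aditi controls Northlake.
No other company's threshold is met.
Aditi controls 3 companies.

3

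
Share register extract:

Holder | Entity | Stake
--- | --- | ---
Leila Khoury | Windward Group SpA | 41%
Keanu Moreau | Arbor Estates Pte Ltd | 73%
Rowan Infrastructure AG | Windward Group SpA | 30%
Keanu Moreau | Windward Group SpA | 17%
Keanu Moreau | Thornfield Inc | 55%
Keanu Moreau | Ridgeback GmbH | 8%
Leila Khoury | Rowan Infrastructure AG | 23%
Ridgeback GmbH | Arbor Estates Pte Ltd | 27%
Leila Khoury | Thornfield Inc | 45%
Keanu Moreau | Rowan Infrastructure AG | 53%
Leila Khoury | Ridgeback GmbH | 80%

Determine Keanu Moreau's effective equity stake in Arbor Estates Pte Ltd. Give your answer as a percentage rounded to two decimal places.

75.16%

Keanu reaches Arbor along 2 paths.
Direct stake: 73% = 73%.
Via Ridgeback: 8% × 27% = 2.16%.
Total: 73% + 2.16% = 75.16%.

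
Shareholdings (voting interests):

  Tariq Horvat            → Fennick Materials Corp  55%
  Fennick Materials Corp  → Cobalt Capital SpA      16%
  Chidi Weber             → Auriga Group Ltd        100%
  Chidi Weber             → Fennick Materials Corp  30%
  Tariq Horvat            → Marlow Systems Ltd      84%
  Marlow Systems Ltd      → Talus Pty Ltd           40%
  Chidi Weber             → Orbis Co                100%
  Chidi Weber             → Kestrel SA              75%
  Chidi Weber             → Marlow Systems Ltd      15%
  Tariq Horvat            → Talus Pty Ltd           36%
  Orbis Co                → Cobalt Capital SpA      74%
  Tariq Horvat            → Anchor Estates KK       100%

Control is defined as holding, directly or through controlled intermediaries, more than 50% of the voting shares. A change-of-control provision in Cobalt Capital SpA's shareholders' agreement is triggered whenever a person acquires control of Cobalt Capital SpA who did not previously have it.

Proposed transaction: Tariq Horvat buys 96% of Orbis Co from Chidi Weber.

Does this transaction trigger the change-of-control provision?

Yes

The purchase adds only to Tariq's holdings (Chidi's stake shrinks), so Tariq is the only person who could newly come to control Cobalt.
Tariq holds 84% of Marlow, so Tariq controls Marlow.
Tariq holds 55% of Fennick, so Tariq controls Fennick.
Tariq holds 100% of Anchor, so Tariq controls Anchor.
Marlow and Tariq together hold 40% + 36% = 76% of Talus, so Tariq controls Talus.
In Cobalt, Tariq's side holds only 16%, not > 50%.
So before the transaction, Tariq does not control Cobalt.
After the purchase, Tariq holds 96% of Orbis directly, and Chidi's stake falls to 4%.
Tariq holds 96% of Orbis, so Tariq controls Orbis.
Orbis and Fennick together hold 74% + 16% = 90% of Cobalt, so Tariq controls Cobalt.
Tariq did not control Cobalt before and does after, so the clause is triggered.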